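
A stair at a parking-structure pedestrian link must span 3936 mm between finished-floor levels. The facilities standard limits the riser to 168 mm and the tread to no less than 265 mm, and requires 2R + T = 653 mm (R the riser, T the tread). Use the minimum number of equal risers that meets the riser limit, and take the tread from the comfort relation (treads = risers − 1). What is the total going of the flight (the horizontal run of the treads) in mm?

7475 mm

At most 168 each: 3936/168 = 23.43, giving 24 risers.
R = 3936 ÷ 24 = 164 mm.
From 2R + T = 653: T = 653 − 328 = 325 mm.
24 risers give 23 treads; going = 23 × 325 = 7475 mm.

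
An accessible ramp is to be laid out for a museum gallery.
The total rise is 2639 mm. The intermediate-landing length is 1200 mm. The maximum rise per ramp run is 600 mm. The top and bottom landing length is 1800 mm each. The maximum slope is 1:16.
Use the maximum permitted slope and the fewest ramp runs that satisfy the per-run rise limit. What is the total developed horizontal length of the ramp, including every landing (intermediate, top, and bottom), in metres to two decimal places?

50.62 m

At most 600 each: 2639/600 = 4.40, giving 5 ramp runs. That means 4 intermediate landings.
Horizontal run for 2639 mm of rise at 1:16 is 2639 × 16 = 42224 mm.
4 intermediate landings contribute 4 × 1200 = 4800 mm.
Top and bottom landings: 2 × 1800 = 3600 mm.
Total = 42224 + 4800 + 3600 = 50624 mm.
= 50.62 m.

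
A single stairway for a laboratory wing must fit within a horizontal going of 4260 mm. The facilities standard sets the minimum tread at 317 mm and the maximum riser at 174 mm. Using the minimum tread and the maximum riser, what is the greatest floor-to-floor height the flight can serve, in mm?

Treads that fit: ⌊4260 / 317⌋ = 13.
Risers = treads + 1 = 14.
Maximum height = 14 × 174 = 2436 mm.

2436 mm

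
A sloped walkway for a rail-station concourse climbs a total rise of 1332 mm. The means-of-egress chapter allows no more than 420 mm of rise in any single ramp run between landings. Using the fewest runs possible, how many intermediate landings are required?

1332 / 420 = 3.17, so 4 ramp runs are needed.
4 runs are separated by 3 intermediate landings.

3 intermediate landings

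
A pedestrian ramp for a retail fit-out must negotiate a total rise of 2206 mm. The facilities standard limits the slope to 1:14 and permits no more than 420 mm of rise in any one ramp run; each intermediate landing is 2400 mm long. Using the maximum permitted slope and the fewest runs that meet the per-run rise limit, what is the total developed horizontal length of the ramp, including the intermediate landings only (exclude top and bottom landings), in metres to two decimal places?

42.88 m

2206 / 420 = 5.25, so 6 ramp runs are needed. That means 5 intermediate landings.
Horizontal run for 2206 mm of rise at 1:14 is 2206 × 14 = 30884 mm.
Intermediate landings: 5 × 2400 = 12000 mm.
Developed length = 30884 + 12000 = 42884 mm.
= 42.88 m.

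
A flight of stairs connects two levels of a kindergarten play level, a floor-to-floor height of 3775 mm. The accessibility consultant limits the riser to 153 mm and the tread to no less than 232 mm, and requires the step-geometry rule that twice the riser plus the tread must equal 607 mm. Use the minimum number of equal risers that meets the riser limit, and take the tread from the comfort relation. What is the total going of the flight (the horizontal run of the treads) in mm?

⌈3775/153⌉ = 25 risers.
R = 3775 ÷ 25 = 151 mm.
T = 607 − 2·151 = 305 mm, which satisfies the 232 mm minimum.
Treads = 25 − 1 = 24; going = 24 × 305 = 7320 mm.

7320 mm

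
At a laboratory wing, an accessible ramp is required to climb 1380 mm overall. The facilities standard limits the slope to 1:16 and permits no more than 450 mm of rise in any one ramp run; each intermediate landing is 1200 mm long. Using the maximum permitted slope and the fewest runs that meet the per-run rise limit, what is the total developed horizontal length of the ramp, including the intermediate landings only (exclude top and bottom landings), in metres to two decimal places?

25.68 m

At most 450 each: 1380/450 = 3.07, giving 4 ramp runs. That means 3 intermediate landings.
Horizontal run for 1380 mm of rise at 1:16 is 1380 × 16 = 22080 mm.
3 intermediate landings contribute 3 × 1200 = 3600 mm.
Developed length = 22080 + 3600 = 25680 mm.
= 25.68 m.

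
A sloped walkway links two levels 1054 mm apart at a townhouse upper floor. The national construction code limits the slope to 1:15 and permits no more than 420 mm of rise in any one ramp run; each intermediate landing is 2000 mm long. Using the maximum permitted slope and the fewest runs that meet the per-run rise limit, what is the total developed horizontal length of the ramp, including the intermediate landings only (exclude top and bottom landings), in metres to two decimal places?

19.81 m

⌈1054/420⌉ = 3 ramp runs. That means 2 intermediate landings.
Ramp run (horizontal) at 1:15: 1054 × 15 = 15810 mm.
Intermediate landings: 2 × 2000 = 4000 mm.
Developed length = 15810 + 4000 = 19810 mm.
= 19.81 m.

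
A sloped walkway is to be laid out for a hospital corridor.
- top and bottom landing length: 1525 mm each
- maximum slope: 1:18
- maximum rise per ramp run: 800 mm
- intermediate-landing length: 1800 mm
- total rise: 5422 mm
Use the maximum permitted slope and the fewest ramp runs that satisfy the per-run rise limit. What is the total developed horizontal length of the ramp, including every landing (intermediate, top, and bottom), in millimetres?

111446 mm

⌈5422/800⌉ = 7 ramp runs. That means 6 intermediate landings.
Ramp run (horizontal) at 1:18: 5422 × 18 = 97596 mm.
6 intermediate landings contribute 6 × 1800 = 10800 mm.
Top and bottom landings: 2 × 1525 = 3050 mm.
Total = 97596 + 10800 + 3050 = 111446 mm.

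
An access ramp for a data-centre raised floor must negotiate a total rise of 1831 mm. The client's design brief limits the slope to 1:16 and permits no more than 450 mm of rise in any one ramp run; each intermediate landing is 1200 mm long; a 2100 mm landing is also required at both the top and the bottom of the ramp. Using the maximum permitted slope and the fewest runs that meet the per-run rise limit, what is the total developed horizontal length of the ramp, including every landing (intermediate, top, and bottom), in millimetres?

38296 mm

1831 / 450 = 4.069 → round up to 5 ramp runs. That means 4 intermediate landings.
Ramp run (horizontal) at 1:16: 1831 × 16 = 29296 mm.
4 intermediate landings contribute 4 × 1200 = 4800 mm.
Top and bottom landings: 2 × 2100 = 4200 mm.
Total = 29296 + 4800 + 4200 = 38296 mm.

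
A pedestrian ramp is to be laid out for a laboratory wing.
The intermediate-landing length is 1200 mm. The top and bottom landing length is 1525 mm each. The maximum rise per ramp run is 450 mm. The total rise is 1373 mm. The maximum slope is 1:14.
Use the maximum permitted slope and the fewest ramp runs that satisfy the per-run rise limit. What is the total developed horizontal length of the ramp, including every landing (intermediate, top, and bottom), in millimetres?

25872 mm

At most 450 each: 1373/450 = 3.05, giving 4 ramp runs. That means 3 intermediate landings.
Ramp run (horizontal) at 1:14: 1373 × 14 = 19222 mm.
Intermediate landings: 3 × 1200 = 3600 mm.
Top and bottom landings: 2 × 1525 = 3050 mm.
Total = 19222 + 3600 + 3050 = 25872 mm.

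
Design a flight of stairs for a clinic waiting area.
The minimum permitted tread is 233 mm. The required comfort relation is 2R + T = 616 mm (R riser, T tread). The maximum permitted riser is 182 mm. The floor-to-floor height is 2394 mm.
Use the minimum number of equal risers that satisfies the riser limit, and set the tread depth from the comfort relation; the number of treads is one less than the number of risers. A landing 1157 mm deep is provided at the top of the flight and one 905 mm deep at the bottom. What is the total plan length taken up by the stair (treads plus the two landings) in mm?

2394 / 182 = 13.15, so 14 risers are needed.
R = 2394 ÷ 14 = 171 mm.
Tread T = 616 − 2 × 171 = 274 mm (≥ 233 mm).
14 risers give 13 treads; going = 13 × 274 = 3562 mm.
Enclosure = 3562 + 1157 + 905 = 5624 mm.

5624 mm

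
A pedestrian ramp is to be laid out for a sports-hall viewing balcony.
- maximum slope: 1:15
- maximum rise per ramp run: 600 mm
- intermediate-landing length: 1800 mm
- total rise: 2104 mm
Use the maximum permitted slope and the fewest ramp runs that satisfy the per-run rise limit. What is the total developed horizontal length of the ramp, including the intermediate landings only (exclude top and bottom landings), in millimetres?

36960 mm

⌈2104/600⌉ = 4 ramp runs. That means 3 intermediate landings.
Ramp run (horizontal) at 1:15: 2104 × 15 = 31560 mm.
3 intermediate landings contribute 3 × 1800 = 5400 mm.
Developed length = 31560 + 5400 = 36960 mm.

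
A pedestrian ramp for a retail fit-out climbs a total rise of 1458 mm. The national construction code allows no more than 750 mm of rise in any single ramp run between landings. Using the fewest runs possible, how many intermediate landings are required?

1458 / 750 = 1.94, so 2 ramp runs are needed.
2 runs are separated by 1 intermediate landings.

1 intermediate landings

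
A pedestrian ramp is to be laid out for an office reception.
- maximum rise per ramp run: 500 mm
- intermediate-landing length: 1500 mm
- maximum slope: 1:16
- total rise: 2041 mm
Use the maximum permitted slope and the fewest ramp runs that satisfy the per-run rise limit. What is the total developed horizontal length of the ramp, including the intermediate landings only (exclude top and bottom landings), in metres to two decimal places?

38.66 m

⌈2041/500⌉ = 5 ramp runs. That means 4 intermediate landings.
Ramp run (horizontal) at 1:16: 2041 × 16 = 32656 mm.
Intermediate landings: 4 × 1500 = 6000 mm.
Total developed length = 32656 + 6000 = 38656 mm.
= 38.66 m.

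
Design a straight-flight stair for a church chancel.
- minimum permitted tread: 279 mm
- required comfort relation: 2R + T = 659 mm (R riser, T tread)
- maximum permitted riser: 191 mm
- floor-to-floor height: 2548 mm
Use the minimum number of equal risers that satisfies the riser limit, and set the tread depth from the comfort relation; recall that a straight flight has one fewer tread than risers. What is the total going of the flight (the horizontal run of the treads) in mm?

3835 mm

⌈2548/191⌉ = 14 risers.
Riser R = 2548 / 14 = 182 mm, within the 191 mm limit.
Tread T = 659 − 2 × 182 = 295 mm (≥ 279 mm).
14 risers give 13 treads; going = 13 × 295 = 3835 mm.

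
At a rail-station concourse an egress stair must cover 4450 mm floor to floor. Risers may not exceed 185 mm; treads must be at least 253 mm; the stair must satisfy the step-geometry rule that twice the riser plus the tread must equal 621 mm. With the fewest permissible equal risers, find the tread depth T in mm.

4450 / 185 = 24.05, so 25 risers are needed.
Riser R = 4450 / 25 = 178 mm, within the 185 mm limit.
Tread T = 621 − 2 × 178 = 265 mm (≥ 253 mm).

265 mm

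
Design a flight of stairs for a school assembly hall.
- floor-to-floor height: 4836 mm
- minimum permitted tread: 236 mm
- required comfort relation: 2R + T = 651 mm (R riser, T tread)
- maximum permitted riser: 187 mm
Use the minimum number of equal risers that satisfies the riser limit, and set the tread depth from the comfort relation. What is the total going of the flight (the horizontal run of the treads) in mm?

4836 / 187 = 25.86, so 26 risers are needed.
R = 4836 ÷ 26 = 186 mm.
T = 651 − 2·186 = 279 mm, which satisfies the 236 mm minimum.
Treads = 26 − 1 = 25; going = 25 × 279 = 6975 mm.

6975 mm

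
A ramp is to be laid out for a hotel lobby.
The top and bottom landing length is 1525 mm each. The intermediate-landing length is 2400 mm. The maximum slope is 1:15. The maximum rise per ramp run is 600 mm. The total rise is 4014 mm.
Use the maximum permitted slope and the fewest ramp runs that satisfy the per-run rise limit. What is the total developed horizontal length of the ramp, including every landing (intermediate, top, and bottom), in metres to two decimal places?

77.66 m

⌈4014/600⌉ = 7 ramp runs. That means 6 intermediate landings.
Ramp run (horizontal) at 1:15: 4014 × 15 = 60210 mm.
Intermediate landings: 6 × 2400 = 14400 mm.
Top and bottom landings: 2 × 1525 = 3050 mm.
Total = 60210 + 14400 + 3050 = 77660 mm.
= 77.66 m.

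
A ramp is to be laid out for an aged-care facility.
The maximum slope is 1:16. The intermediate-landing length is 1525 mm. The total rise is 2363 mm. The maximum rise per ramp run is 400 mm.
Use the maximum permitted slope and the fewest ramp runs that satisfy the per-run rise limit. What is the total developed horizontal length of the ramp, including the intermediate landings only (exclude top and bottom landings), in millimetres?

45433 mm

2363 / 400 = 5.91, so 6 ramp runs are needed. That means 5 intermediate landings.
Horizontal run for 2363 mm of rise at 1:16 is 2363 × 16 = 37808 mm.
Intermediate landings: 5 × 1525 = 7625 mm.
Developed length = 37808 + 7625 = 45433 mm.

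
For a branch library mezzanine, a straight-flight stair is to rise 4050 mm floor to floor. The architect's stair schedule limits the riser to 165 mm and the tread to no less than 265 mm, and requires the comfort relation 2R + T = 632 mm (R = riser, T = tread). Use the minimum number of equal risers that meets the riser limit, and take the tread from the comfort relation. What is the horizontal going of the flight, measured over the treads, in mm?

7392 mm

⌈4050/165⌉ = 25 risers.
R = 4050 ÷ 25 = 162 mm.
T = 632 − 2·162 = 308 mm, which satisfies the 265 mm minimum.
25 risers give 24 treads; going = 24 × 308 = 7392 mm.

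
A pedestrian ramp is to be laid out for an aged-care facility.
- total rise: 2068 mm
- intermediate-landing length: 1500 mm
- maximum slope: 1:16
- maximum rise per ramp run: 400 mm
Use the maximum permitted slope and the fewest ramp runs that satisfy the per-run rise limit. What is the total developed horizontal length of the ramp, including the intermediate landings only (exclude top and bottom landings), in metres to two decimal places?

40.59 m

⌈2068/400⌉ = 6 ramp runs. That means 5 intermediate landings.
Horizontal run for 2068 mm of rise at 1:16 is 2068 × 16 = 33088 mm.
Intermediate landings: 5 × 1500 = 7500 mm.
Developed length = 33088 + 7500 = 40588 mm.
= 40.59 m.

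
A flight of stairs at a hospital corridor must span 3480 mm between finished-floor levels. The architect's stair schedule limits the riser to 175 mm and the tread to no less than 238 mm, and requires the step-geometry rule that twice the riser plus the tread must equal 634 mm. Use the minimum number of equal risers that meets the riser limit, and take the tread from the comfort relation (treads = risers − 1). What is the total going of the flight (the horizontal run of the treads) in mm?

5434 mm

At most 175 each: 3480/175 = 19.89, giving 20 risers.
R = 3480 ÷ 20 = 174 mm.
Tread T = 634 − 2 × 174 = 286 mm (≥ 238 mm).
Treads = 20 − 1 = 19; going = 19 × 286 = 5434 mm.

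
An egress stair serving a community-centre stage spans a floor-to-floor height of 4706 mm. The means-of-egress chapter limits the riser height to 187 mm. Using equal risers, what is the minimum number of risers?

26 risers

4706 / 187 = 25.166 → round up to 26 risers.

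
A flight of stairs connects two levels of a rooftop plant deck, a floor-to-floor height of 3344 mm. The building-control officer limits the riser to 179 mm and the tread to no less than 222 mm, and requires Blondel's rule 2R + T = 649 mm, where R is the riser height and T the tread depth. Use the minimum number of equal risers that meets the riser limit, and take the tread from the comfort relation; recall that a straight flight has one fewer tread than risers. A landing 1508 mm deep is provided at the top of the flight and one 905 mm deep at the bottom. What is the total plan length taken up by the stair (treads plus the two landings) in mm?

At most 179 each: 3344/179 = 18.68, giving 19 risers.
Each riser is 3344/19 = 176 mm (≤ 179 mm).
T = 649 − 2·176 = 297 mm, which satisfies the 222 mm minimum.
Going = (19 − 1) × 297 = 5346 mm.
Add landings: 5346 + 1508 + 905 = 7759 mm.

7759 mm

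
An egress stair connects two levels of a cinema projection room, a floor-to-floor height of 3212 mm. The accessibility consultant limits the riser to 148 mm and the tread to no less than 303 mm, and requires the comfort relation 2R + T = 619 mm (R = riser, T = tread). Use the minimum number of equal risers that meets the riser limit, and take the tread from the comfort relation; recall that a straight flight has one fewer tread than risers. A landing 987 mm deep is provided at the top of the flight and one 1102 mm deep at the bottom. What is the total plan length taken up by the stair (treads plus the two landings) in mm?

8956 mm

3212 / 148 = 21.703 → round up to 22 risers.
Riser R = 3212 / 22 = 146 mm, within the 148 mm limit.
From 2R + T = 619: T = 619 − 292 = 327 mm.
22 risers give 21 treads; going = 21 × 327 = 6867 mm.
Add landings: 6867 + 987 + 1102 = 8956 mm.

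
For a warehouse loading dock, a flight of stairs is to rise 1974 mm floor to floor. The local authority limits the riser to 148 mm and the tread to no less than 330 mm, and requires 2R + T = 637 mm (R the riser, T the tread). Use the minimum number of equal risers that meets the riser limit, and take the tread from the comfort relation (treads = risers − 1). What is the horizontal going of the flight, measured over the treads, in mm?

4615 mm

At most 148 each: 1974/148 = 13.34, giving 14 risers.
Each riser is 1974/14 = 141 mm (≤ 148 mm).
Tread T = 637 − 2 × 141 = 355 mm (≥ 330 mm).
14 risers give 13 treads; going = 13 × 355 = 4615 mm.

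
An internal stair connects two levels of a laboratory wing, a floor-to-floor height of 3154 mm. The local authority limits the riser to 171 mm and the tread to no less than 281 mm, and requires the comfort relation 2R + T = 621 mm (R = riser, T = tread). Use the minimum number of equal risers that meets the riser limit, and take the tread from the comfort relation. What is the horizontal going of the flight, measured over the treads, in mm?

5202 mm

At most 171 each: 3154/171 = 18.44, giving 19 risers.
R = 3154 ÷ 19 = 166 mm.
Tread T = 621 − 2 × 166 = 289 mm (≥ 281 mm).
Going = (19 − 1) × 289 = 5202 mm.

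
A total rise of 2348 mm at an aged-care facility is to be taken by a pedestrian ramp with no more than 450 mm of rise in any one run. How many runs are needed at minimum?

6 runs

2348 / 450 = 5.22, so 6 ramp runs are needed.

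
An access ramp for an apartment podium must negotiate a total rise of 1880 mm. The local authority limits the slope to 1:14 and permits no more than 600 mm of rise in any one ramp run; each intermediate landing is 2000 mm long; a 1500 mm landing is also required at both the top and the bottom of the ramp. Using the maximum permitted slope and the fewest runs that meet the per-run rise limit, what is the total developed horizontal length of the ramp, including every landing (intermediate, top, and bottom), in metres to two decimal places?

35.32 m

1880 / 600 = 3.133 → round up to 4 ramp runs. That means 3 intermediate landings.
Horizontal run for 1880 mm of rise at 1:14 is 1880 × 14 = 26320 mm.
3 intermediate landings contribute 3 × 2000 = 6000 mm.
Top and bottom landings: 2 × 1500 = 3000 mm.
Total = 26320 + 6000 + 3000 = 35320 mm.
= 35.32 m.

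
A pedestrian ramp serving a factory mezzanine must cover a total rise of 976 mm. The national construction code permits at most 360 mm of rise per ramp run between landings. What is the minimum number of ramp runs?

3 runs

⌈976/360⌉ = 3 ramp runs.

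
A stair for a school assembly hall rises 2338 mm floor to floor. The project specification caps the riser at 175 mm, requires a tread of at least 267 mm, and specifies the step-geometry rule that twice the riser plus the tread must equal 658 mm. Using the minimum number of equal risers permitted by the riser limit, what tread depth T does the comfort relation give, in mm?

324 mm

2338 / 175 = 13.360 → round up to 14 risers.
R = 2338 ÷ 14 = 167 mm.
T = 658 − 2·167 = 324 mm, which satisfies the 267 mm minimum.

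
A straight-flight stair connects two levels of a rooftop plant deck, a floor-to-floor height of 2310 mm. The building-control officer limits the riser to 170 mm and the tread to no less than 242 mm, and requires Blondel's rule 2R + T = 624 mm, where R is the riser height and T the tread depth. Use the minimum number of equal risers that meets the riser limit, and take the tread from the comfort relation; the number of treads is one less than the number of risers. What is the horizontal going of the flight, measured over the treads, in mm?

3822 mm

At most 170 each: 2310/170 = 13.59, giving 14 risers.
Each riser is 2310/14 = 165 mm (≤ 170 mm).
Tread T = 624 − 2 × 165 = 294 mm (≥ 242 mm).
Going = (14 − 1) × 294 = 3822 mm.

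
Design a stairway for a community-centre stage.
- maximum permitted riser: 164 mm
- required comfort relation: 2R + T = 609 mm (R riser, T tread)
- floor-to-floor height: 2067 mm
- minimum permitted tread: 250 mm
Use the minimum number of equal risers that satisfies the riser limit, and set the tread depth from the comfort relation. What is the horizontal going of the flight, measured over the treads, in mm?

2067 / 164 = 12.604 → round up to 13 risers.
Riser R = 2067 / 13 = 159 mm, within the 164 mm limit.
From 2R + T = 609: T = 609 − 318 = 291 mm.
13 risers give 12 treads; going = 12 × 291 = 3492 mm.

3492 mm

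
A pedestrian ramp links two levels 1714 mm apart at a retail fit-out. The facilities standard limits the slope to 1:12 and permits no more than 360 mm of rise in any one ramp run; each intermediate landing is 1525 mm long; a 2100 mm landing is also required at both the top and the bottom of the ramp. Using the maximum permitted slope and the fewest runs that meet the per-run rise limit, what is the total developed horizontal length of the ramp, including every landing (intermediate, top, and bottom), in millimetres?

30868 mm

1714 / 360 = 4.76, so 5 ramp runs are needed. That means 4 intermediate landings.
Ramp run (horizontal) at 1:12: 1714 × 12 = 20568 mm.
Intermediate landings: 4 × 1525 = 6100 mm.
Top and bottom landings: 2 × 2100 = 4200 mm.
Total = 20568 + 6100 + 4200 = 30868 mm.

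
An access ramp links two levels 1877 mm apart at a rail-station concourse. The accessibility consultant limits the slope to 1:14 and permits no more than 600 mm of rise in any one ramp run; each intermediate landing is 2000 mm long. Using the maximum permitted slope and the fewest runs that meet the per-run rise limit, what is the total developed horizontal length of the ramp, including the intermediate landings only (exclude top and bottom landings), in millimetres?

1877 / 600 = 3.13, so 4 ramp runs are needed. That means 3 intermediate landings.
Ramp run (horizontal) at 1:14: 1877 × 14 = 26278 mm.
3 intermediate landings contribute 3 × 2000 = 6000 mm.
Total developed length = 26278 + 6000 = 32278 mm.

32278 mm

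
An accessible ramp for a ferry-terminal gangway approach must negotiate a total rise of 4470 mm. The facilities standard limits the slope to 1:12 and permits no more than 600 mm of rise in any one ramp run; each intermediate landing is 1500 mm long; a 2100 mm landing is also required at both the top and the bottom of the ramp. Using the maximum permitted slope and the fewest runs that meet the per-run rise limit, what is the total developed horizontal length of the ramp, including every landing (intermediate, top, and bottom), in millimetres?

At most 600 each: 4470/600 = 7.45, giving 8 ramp runs. That means 7 intermediate landings.
Ramp run (horizontal) at 1:12: 4470 × 12 = 53640 mm.
7 intermediate landings contribute 7 × 1500 = 10500 mm.
Top and bottom landings: 2 × 2100 = 4200 mm.
Total = 53640 + 10500 + 4200 = 68340 mm.

68340 mm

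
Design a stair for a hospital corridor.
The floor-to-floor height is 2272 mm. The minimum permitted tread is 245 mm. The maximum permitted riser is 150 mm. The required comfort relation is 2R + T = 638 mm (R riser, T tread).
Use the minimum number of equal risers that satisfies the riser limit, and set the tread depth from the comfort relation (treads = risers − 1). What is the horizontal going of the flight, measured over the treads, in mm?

2272 / 150 = 15.15, so 16 risers are needed.
Riser R = 2272 / 16 = 142 mm, within the 150 mm limit.
Tread T = 638 − 2 × 142 = 354 mm (≥ 245 mm).
16 risers give 15 treads; going = 15 × 354 = 5310 mm.

5310 mm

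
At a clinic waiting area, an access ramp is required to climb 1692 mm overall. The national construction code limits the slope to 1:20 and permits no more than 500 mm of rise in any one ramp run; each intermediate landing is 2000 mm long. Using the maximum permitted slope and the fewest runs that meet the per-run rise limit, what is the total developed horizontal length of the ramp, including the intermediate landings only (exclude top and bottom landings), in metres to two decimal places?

39.84 m

⌈1692/500⌉ = 4 ramp runs. That means 3 intermediate landings.
Horizontal run for 1692 mm of rise at 1:20 is 1692 × 20 = 33840 mm.
Intermediate landings: 3 × 2000 = 6000 mm.
Developed length = 33840 + 6000 = 39840 mm.
= 39.84 m.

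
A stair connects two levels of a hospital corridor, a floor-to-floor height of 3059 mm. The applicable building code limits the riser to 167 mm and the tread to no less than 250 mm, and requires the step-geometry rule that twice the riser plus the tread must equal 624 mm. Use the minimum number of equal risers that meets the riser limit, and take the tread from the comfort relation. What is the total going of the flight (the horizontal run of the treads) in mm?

5436 mm

3059 / 167 = 18.317 → round up to 19 risers.
Each riser is 3059/19 = 161 mm (≤ 167 mm).
T = 624 − 2·161 = 302 mm, which satisfies the 250 mm minimum.
Treads = 19 − 1 = 18; going = 18 × 302 = 5436 mm.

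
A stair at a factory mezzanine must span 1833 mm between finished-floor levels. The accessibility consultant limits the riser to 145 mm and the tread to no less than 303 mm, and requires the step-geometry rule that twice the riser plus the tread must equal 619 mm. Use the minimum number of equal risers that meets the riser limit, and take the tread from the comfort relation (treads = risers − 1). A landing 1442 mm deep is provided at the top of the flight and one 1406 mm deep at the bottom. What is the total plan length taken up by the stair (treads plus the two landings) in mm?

1833 / 145 = 12.641 → round up to 13 risers.
Riser R = 1833 / 13 = 141 mm, within the 145 mm limit.
T = 619 − 2·141 = 337 mm, which satisfies the 303 mm minimum.
Going = (13 − 1) × 337 = 4044 mm.
Enclosure = 4044 + 1442 + 1406 = 6892 mm.

6892 mm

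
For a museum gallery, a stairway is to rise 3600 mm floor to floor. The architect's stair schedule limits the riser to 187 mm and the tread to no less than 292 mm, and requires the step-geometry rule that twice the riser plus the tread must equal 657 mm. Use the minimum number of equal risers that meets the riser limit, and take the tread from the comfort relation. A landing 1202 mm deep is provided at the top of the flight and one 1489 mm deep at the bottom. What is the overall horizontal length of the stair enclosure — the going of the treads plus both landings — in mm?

⌈3600/187⌉ = 20 risers.
R = 3600 ÷ 20 = 180 mm.
Tread T = 657 − 2 × 180 = 297 mm (≥ 292 mm).
Going = (20 − 1) × 297 = 5643 mm.
Enclosure = 5643 + 1202 + 1489 = 8334 mm.

8334 mm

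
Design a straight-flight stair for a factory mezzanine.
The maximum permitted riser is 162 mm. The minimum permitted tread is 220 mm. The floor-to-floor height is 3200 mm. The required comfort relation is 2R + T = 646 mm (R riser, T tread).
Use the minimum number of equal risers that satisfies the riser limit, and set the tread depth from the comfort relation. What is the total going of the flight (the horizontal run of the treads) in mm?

3200 / 162 = 19.75, so 20 risers are needed.
Riser R = 3200 / 20 = 160 mm, within the 162 mm limit.
T = 646 − 2·160 = 326 mm, which satisfies the 220 mm minimum.
20 risers give 19 treads; going = 19 × 326 = 6194 mm.

6194 mm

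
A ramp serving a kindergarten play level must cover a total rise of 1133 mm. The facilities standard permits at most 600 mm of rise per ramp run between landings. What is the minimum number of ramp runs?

2 runs

⌈1133/600⌉ = 2 ramp runs.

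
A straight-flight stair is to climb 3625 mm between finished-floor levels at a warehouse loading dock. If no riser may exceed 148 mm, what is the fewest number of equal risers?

25 risers

At most 148 each: 3625/148 = 24.49, giving 25 risers.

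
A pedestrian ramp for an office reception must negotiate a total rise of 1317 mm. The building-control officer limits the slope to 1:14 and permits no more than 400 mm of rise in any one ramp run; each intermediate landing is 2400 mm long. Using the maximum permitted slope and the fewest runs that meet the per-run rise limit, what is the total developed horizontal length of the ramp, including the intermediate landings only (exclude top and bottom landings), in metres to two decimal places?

25.64 m

At most 400 each: 1317/400 = 3.29, giving 4 ramp runs. That means 3 intermediate landings.
Horizontal run for 1317 mm of rise at 1:14 is 1317 × 14 = 18438 mm.
3 intermediate landings contribute 3 × 2400 = 7200 mm.
Total developed length = 18438 + 7200 = 25638 mm.
= 25.64 m.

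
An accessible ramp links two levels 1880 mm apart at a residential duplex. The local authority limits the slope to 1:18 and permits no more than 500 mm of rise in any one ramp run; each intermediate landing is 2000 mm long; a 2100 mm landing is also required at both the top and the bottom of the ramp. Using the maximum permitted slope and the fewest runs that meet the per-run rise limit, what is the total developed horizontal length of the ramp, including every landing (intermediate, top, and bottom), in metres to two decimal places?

44.04 m

At most 500 each: 1880/500 = 3.76, giving 4 ramp runs. That means 3 intermediate landings.
Ramp run (horizontal) at 1:18: 1880 × 18 = 33840 mm.
3 intermediate landings contribute 3 × 2000 = 6000 mm.
Top and bottom landings: 2 × 2100 = 4200 mm.
Total = 33840 + 6000 + 4200 = 44040 mm.
= 44.04 m.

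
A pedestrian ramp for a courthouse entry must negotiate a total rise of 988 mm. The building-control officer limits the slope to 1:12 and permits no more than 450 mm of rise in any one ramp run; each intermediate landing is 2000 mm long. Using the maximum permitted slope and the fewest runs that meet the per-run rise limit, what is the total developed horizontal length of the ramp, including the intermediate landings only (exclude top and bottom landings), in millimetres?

15856 mm

⌈988/450⌉ = 3 ramp runs. That means 2 intermediate landings.
Ramp run (horizontal) at 1:12: 988 × 12 = 11856 mm.
Intermediate landings: 2 × 2000 = 4000 mm.
Total developed length = 11856 + 4000 = 15856 mm.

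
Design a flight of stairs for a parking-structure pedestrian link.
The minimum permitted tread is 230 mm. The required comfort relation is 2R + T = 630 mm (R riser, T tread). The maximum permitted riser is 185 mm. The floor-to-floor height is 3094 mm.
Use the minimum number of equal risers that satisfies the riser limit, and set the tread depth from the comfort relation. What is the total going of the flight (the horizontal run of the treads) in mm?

⌈3094/185⌉ = 17 risers.
Riser R = 3094 / 17 = 182 mm, within the 185 mm limit.
T = 630 − 2·182 = 266 mm, which satisfies the 230 mm minimum.
Going = (17 − 1) × 266 = 4256 mm.

4256 mm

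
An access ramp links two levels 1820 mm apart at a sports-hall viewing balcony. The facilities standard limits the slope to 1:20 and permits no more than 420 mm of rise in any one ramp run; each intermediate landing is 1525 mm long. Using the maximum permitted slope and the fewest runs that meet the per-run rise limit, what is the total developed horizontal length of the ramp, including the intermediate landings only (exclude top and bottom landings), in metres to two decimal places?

42.50 m

1820 / 420 = 4.33, so 5 ramp runs are needed. That means 4 intermediate landings.
Horizontal run for 1820 mm of rise at 1:20 is 1820 × 20 = 36400 mm.
Intermediate landings: 4 × 1525 = 6100 mm.
Total developed length = 36400 + 6100 = 42500 mm.
= 42.50 m.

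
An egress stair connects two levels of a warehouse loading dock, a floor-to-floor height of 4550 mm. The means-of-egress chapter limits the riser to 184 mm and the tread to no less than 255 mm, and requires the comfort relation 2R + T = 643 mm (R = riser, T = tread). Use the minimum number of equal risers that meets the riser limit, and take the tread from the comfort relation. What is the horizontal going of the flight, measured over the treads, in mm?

6696 mm

At most 184 each: 4550/184 = 24.73, giving 25 risers.
Riser R = 4550 / 25 = 182 mm, within the 184 mm limit.
T = 643 − 2·182 = 279 mm, which satisfies the 255 mm minimum.
Going = (25 − 1) × 279 = 6696 mm.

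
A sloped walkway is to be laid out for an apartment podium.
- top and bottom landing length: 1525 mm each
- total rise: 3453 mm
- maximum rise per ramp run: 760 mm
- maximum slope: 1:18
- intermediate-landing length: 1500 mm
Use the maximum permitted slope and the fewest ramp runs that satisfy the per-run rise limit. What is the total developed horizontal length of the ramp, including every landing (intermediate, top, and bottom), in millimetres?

71204 mm

⌈3453/760⌉ = 5 ramp runs. That means 4 intermediate landings.
Ramp run (horizontal) at 1:18: 3453 × 18 = 62154 mm.
4 intermediate landings contribute 4 × 1500 = 6000 mm.
Top and bottom landings: 2 × 1525 = 3050 mm.
Total = 62154 + 6000 + 3050 = 71204 mm.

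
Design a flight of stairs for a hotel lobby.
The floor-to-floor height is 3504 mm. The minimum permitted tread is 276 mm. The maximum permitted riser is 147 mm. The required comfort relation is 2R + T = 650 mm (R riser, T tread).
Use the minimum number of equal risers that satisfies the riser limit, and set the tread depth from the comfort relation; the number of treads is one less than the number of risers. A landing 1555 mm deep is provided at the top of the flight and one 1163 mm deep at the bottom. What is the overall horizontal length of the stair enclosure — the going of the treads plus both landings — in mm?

⌈3504/147⌉ = 24 risers.
Riser R = 3504 / 24 = 146 mm, within the 147 mm limit.
From 2R + T = 650: T = 650 − 292 = 358 mm.
24 risers give 23 treads; going = 23 × 358 = 8234 mm.
Add landings: 8234 + 1555 + 1163 = 10952 mm.

10952 mm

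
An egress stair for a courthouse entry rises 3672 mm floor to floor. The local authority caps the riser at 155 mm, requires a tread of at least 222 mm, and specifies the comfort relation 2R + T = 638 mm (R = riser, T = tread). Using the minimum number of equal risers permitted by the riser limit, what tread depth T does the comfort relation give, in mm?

332 mm

3672 / 155 = 23.690 → round up to 24 risers.
Riser R = 3672 / 24 = 153 mm, within the 155 mm limit.
Tread T = 638 − 2 × 153 = 332 mm (≥ 222 mm).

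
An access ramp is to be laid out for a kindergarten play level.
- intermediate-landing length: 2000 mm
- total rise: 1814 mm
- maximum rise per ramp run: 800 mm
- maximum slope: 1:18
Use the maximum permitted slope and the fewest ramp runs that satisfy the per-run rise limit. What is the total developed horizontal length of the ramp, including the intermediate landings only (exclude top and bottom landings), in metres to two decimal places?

36.65 m

1814 / 800 = 2.27, so 3 ramp runs are needed. That means 2 intermediate landings.
Ramp run (horizontal) at 1:18: 1814 × 18 = 32652 mm.
Intermediate landings: 2 × 2000 = 4000 mm.
Total developed length = 32652 + 4000 = 36652 mm.
= 36.65 m.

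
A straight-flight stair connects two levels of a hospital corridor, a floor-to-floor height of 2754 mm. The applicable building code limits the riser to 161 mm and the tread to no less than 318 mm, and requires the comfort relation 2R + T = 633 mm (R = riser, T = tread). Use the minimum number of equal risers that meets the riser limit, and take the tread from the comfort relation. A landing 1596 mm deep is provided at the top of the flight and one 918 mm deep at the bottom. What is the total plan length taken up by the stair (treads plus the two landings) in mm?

8073 mm

At most 161 each: 2754/161 = 17.11, giving 18 risers.
Riser R = 2754 / 18 = 153 mm, within the 161 mm limit.
From 2R + T = 633: T = 633 − 306 = 327 mm.
Treads = 18 − 1 = 17; going = 17 × 327 = 5559 mm.
Add landings: 5559 + 1596 + 918 = 8073 mm.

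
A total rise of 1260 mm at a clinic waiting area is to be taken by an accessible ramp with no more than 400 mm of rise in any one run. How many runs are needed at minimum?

1260 / 400 = 3.15, so 4 ramp runs are needed.

4 runs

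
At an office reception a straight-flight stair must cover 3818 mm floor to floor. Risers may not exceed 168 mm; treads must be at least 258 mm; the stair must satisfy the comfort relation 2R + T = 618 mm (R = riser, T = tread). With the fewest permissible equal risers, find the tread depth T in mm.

3818 / 168 = 22.726 → round up to 23 risers.
R = 3818 ÷ 23 = 166 mm.
T = 618 − 2·166 = 286 mm, which satisfies the 258 mm minimum.

286 mm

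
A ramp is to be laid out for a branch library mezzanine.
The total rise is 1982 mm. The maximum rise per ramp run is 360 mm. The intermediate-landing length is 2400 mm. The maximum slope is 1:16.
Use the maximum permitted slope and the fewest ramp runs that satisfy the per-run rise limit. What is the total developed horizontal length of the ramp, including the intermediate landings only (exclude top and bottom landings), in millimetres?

43712 mm

1982 / 360 = 5.51, so 6 ramp runs are needed. That means 5 intermediate landings.
Horizontal run for 1982 mm of rise at 1:16 is 1982 × 16 = 31712 mm.
Intermediate landings: 5 × 2400 = 12000 mm.
Total developed length = 31712 + 12000 = 43712 mm.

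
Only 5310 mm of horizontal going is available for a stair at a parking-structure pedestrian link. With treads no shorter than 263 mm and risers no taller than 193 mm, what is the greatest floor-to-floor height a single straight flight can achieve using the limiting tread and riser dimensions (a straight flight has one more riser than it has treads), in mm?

4053 mm

Treads that fit: ⌊5310 / 263⌋ = 20.
Risers = treads + 1 = 21.
Maximum height = 21 × 193 = 4053 mm.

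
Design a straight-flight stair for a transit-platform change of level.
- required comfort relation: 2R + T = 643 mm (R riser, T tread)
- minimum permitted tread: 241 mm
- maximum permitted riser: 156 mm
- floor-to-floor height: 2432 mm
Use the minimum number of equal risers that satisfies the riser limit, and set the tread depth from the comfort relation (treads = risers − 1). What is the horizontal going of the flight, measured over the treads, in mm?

5085 mm

2432 / 156 = 15.59, so 16 risers are needed.
R = 2432 ÷ 16 = 152 mm.
Tread T = 643 − 2 × 152 = 339 mm (≥ 241 mm).
16 risers give 15 treads; going = 15 × 339 = 5085 mm.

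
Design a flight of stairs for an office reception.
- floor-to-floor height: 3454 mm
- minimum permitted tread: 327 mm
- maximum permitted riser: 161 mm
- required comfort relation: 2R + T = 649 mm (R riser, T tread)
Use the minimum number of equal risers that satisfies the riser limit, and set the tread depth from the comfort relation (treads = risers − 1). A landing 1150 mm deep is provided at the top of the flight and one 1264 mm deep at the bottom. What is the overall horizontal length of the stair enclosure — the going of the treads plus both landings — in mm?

9449 mm

3454 / 161 = 21.453 → round up to 22 risers.
Riser R = 3454 / 22 = 157 mm, within the 161 mm limit.
T = 649 − 2·157 = 335 mm, which satisfies the 327 mm minimum.
Treads = 22 − 1 = 21; going = 21 × 335 = 7035 mm.
Enclosure = 7035 + 1150 + 1264 = 9449 mm.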